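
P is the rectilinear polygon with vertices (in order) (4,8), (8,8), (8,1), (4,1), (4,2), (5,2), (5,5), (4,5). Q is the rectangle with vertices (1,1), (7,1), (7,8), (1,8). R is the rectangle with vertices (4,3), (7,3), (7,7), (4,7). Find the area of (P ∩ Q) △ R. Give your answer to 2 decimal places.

10.00

|P ∩ Q| = 18.
|(P ∩ Q) ∩ R| = 10.
|(P ∩ Q) △ R| = 18 + 12 − 20 = 10.00.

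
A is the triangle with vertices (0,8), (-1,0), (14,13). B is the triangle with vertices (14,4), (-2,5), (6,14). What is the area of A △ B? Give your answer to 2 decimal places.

58.66

|A| = 53.5, |B| = 76, |A∩B| = 35.4198.
|A △ B| = |A| + |B| − 2·|A∩B| = 53.5 + 76 − 70.8397 = 58.66.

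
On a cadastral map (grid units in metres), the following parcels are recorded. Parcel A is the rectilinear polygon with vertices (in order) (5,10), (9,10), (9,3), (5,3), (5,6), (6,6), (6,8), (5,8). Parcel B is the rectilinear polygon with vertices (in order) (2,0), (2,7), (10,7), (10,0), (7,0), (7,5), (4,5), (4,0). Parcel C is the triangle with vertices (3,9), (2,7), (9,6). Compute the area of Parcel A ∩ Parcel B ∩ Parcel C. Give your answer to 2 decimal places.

1.36

The intersection is the polygon with vertices (6,7), (7,7), (9,6), (6,6.429).
By the shoelace formula its area is 1.36.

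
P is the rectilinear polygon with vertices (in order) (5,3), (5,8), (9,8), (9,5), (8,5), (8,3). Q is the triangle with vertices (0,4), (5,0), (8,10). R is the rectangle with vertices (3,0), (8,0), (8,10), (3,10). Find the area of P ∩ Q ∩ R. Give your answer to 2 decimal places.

8.21

The intersection is the polygon with vertices (5.333,8), (7.4,8), (5.9,3), (5,3), (5,7.75).
By the shoelace formula its area is 8.21.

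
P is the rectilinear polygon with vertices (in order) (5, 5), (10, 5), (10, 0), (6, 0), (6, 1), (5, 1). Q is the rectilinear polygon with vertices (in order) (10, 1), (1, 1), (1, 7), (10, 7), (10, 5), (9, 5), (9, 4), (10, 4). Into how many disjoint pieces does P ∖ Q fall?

P ∖ Q splits into 2 disjoint pieces (area 1, area 4).

2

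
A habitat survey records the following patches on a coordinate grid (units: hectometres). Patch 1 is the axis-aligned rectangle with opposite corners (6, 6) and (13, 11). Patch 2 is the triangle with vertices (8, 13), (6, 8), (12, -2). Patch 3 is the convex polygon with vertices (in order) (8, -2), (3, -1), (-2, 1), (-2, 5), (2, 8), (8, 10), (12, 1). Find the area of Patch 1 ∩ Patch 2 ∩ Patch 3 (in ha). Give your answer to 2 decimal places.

9.28

The intersection is the polygon with vertices (7.2,6), (6,8), (6.615,9.539), (8,10), (9.778,6).
By the shoelace formula its area is 9.28.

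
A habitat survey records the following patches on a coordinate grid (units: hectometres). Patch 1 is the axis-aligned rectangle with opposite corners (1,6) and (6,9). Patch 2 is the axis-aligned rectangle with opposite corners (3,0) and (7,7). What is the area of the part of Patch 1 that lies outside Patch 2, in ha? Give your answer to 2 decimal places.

12.00

|Patch 1∩Patch 2|: x∈[3,6], y∈[6,7] → 3·1 = 3.
|Patch 1| = 15.
|Patch 1 ∖ Patch 2| = |Patch 1| − |Patch 1∩Patch 2| = 15 − 3 = 12.00.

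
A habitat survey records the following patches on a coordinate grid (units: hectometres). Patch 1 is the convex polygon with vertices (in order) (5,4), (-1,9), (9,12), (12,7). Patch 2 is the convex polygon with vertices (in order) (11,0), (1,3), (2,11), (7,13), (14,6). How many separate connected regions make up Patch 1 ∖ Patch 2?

Patch 1 ∖ Patch 2 splits into 2 disjoint pieces (area 4.0323, area 1.1346).

2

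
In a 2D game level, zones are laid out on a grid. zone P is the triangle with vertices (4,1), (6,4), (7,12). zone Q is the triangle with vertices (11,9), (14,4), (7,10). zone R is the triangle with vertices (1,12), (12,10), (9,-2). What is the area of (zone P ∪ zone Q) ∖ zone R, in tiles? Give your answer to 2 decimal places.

|zone P ∪ zone Q| = 15.
|(zone P ∪ zone Q) ∩ zone R| = 10.0011.
|(zone P ∪ zone Q) ∖ zone R| = 15 − 10.0011 = 5.00.

5.00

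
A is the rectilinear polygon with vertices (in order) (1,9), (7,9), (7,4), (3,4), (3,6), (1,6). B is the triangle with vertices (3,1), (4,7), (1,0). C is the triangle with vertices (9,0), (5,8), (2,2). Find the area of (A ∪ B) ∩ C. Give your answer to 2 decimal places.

9.85

The region (A ∪ B) ∩ C is the polygon with vertices (3.5,4), (3.114,1.682), (2,2), (5,8), (7,4).
By the shoelace formula its area is 9.85.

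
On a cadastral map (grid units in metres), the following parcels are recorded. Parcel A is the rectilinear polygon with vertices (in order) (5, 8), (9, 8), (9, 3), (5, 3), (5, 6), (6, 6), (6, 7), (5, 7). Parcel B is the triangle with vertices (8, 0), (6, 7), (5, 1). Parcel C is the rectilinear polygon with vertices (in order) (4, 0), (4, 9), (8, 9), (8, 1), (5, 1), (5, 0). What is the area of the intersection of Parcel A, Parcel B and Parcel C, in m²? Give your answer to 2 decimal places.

The intersection is the polygon with vertices (5.833,6), (6,6), (6,7), (7.143,3), (5.333,3).
By the shoelace formula its area is 3.54.

3.54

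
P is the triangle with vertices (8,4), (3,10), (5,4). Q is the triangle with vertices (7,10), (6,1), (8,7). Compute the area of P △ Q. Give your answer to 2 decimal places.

12.92

|P| = 9, |Q| = 6, |P∩Q| = 1.042.
|P △ Q| = |P| + |Q| − 2·|P∩Q| = 9 + 6 − 2.084 = 12.92.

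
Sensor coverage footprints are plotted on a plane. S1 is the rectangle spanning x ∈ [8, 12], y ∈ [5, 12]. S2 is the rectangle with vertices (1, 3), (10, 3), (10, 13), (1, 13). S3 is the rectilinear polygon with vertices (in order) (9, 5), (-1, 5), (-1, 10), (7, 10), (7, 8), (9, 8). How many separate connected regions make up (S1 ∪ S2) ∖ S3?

(S1 ∪ S2) ∖ S3 is a single connected region.

1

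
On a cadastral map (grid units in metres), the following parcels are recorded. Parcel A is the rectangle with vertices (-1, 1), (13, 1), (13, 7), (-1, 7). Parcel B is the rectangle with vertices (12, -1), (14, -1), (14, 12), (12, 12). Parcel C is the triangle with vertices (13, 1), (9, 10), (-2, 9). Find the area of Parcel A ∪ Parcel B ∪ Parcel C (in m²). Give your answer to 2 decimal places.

129.75

By inclusion–exclusion:
Individual areas: |Parcel A| = 84, |Parcel B| = 26, |Parcel C| = 51.5.
|Parcel A∩Parcel B|: x∈[12,13], y∈[1,7] → 1·6 = 6.
|Parcel A∩Parcel C| = 25.75.
|Parcel B∩Parcel C| = 0.8583.
|Parcel A∩Parcel B∩Parcel C| = 0.8583.
|Parcel A ∪ Parcel B ∪ Parcel C| = 161.5 − 32.6083 + 0.8583 = 129.75.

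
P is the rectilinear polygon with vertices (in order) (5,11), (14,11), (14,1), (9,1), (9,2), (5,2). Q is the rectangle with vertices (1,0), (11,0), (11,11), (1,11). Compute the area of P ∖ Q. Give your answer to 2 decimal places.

|P| = 86, |P∩Q| = 56.
|P ∖ Q| = |P| − |P∩Q| = 86 − 56 = 30.00.

30.00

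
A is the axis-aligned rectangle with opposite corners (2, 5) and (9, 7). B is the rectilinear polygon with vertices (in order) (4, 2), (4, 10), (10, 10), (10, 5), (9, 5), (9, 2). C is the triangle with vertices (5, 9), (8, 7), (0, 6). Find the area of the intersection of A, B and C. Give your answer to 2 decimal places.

The intersection is the polygon with vertices (4,7), (8,7), (4,6.5).
By the shoelace formula its area is 1.00.

1.00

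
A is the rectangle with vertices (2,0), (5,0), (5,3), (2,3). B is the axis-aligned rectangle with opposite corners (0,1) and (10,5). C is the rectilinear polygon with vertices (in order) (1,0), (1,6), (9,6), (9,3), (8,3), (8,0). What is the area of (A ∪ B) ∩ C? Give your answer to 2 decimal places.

33.00

|A ∪ B| = 43.
|(A ∪ B) ∩ C| = 33.00.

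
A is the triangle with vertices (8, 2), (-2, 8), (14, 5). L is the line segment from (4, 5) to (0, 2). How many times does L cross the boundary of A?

1

The segment meets the boundary at (3.556,4.667).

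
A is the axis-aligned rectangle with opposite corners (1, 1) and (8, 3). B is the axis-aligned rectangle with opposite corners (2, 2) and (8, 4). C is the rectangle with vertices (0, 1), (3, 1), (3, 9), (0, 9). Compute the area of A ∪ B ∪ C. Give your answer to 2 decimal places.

39.00

By inclusion–exclusion:
Individual areas: |A| = 14, |B| = 12, |C| = 24.
|A∩B|: x∈[2,8], y∈[2,3] → 6·1 = 6.
|A∩C|: x∈[1,3], y∈[1,3] → 2·2 = 4.
|B∩C|: x∈[2,3], y∈[2,4] → 1·2 = 2.
|A∩B∩C| = 1.
|A ∪ B ∪ C| = 50 − 12 + 1 = 39.00.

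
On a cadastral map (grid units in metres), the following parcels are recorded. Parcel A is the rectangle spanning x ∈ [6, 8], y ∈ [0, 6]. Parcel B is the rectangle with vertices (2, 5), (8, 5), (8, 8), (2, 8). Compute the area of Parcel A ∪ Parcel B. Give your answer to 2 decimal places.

By inclusion–exclusion:
Individual areas: |Parcel A| = 12, |Parcel B| = 18.
|Parcel A∩Parcel B|: x∈[6,8], y∈[5,6] → 2·1 = 2.
|Parcel A ∪ Parcel B| = 30 − 2 = 28.00.

28.00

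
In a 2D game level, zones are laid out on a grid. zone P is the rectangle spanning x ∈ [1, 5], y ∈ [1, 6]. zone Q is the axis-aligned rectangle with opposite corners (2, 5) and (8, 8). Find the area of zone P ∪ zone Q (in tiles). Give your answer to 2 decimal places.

35.00

By inclusion–exclusion:
Individual areas: |zone P| = 20, |zone Q| = 18.
|zone P∩zone Q|: x∈[2,5], y∈[5,6] → 3·1 = 3.
|zone P ∪ zone Q| = 38 − 3 = 35.00.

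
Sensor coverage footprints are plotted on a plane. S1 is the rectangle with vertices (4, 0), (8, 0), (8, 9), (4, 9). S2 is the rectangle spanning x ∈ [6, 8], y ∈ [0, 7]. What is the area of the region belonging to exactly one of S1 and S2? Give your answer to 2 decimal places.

|S1∩S2|: x∈[6,8], y∈[0,7] → 2·7 = 14.
|S1 △ S2| = |S1| + |S2| − 2·|S1∩S2| = 36 + 14 − 28 = 22.00.

22.00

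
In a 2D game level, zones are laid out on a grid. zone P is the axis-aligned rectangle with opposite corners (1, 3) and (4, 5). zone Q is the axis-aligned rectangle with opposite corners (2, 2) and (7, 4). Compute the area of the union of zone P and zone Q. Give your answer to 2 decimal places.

14.00

By inclusion–exclusion:
Individual areas: |zone P| = 6, |zone Q| = 10.
|zone P∩zone Q|: x∈[2,4], y∈[3,4] → 2·1 = 2.
|zone P ∪ zone Q| = 16 − 2 = 14.00.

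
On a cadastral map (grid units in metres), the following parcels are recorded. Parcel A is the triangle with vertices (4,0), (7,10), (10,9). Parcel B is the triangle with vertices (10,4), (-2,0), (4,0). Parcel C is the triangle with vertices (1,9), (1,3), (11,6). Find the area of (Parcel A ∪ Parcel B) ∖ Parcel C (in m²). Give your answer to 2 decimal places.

|Parcel A ∪ Parcel B| = 27.4524.
|(Parcel A ∪ Parcel B) ∩ Parcel C| = 5.3657.
|(Parcel A ∪ Parcel B) ∖ Parcel C| = 27.4524 − 5.3657 = 22.09.

22.09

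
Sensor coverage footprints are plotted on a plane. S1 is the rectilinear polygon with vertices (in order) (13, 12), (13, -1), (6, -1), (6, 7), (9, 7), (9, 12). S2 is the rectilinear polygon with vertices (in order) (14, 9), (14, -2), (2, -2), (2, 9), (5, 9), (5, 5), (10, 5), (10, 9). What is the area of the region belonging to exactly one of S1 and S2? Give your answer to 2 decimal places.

|S1| = 76, |S2| = 112, |S1∩S2| = 54.
|S1 △ S2| = |S1| + |S2| − 2·|S1∩S2| = 76 + 112 − 108 = 80.00.

80.00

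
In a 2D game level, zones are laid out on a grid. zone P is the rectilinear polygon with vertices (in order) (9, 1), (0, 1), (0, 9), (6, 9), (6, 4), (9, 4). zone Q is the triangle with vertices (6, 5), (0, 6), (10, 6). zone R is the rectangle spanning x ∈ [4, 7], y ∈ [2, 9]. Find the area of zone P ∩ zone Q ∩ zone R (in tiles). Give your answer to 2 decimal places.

1.67

The intersection is the polygon with vertices (4,5.333), (4,6), (6,6), (6,5).
By the shoelace formula its area is 1.67.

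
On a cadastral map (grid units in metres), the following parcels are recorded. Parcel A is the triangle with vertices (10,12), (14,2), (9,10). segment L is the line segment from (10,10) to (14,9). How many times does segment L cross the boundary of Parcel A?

1

The segment meets the boundary at (10.889,9.778).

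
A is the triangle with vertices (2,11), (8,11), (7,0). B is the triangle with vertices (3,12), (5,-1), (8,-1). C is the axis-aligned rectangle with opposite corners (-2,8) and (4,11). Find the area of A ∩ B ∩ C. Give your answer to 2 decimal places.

The intersection is the polygon with vertices (4,9.4), (4,8), (3.615,8), (3.154,11), (3.385,11).
By the shoelace formula its area is 1.35.

1.35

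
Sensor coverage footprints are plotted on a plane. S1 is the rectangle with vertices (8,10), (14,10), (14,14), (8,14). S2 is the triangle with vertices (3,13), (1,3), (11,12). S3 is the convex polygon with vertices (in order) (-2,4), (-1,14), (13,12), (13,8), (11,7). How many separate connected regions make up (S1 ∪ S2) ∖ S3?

2

(S1 ∪ S2) ∖ S3 splits into 2 disjoint pieces (area 12.2143, area 1.8395).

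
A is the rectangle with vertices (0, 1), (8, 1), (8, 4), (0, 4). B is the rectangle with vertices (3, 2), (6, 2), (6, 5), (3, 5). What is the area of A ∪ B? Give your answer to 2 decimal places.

27.00

By inclusion–exclusion:
Individual areas: |A| = 24, |B| = 9.
|A∩B|: x∈[3,6], y∈[2,4] → 3·2 = 6.
|A ∪ B| = 33 − 6 = 27.00.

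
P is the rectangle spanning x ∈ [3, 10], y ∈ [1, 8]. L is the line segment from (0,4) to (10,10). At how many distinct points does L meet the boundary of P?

The segment meets the boundary at (6.667,8), (3,5.8).

2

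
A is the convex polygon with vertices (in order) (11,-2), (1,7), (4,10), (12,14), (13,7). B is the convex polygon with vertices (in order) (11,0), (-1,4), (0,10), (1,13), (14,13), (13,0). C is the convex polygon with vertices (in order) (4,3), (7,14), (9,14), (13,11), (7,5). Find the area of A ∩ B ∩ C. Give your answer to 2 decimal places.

The intersection is the polygon with vertices (10,13), (10.333,13), (12.36,11.48), (12.5,10.5), (7,5), (4.83,3.553), (4.285,4.044), (6.21,11.105).
By the shoelace formula its area is 36.96.

36.96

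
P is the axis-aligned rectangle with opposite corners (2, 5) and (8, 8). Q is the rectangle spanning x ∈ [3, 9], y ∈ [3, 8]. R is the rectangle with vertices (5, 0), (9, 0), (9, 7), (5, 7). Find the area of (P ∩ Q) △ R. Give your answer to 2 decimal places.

31.00

|P ∩ Q| = 15.
|(P ∩ Q) ∩ R| = 6.
|(P ∩ Q) △ R| = 15 + 28 − 12 = 31.00.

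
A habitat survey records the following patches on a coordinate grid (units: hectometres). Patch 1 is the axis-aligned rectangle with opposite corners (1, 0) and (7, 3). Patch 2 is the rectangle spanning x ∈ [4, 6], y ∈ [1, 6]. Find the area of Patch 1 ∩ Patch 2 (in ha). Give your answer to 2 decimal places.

|Patch 1∩Patch 2|: x∈[4,6], y∈[1,3] → 2·2 = 4.

4.00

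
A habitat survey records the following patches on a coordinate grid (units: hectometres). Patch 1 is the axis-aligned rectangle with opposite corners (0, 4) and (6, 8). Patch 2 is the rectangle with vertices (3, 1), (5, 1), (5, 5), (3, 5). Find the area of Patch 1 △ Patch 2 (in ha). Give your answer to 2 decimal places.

28.00

|Patch 1∩Patch 2|: x∈[3,5], y∈[4,5] → 2·1 = 2.
|Patch 1 △ Patch 2| = |Patch 1| + |Patch 2| − 2·|Patch 1∩Patch 2| = 24 + 8 − 4 = 28.00.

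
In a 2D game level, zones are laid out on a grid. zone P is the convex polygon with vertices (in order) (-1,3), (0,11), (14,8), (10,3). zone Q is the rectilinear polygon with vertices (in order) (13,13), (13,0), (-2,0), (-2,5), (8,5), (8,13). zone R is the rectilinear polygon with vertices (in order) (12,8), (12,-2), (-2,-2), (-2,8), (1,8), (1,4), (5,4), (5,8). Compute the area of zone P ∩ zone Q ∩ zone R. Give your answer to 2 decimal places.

31.25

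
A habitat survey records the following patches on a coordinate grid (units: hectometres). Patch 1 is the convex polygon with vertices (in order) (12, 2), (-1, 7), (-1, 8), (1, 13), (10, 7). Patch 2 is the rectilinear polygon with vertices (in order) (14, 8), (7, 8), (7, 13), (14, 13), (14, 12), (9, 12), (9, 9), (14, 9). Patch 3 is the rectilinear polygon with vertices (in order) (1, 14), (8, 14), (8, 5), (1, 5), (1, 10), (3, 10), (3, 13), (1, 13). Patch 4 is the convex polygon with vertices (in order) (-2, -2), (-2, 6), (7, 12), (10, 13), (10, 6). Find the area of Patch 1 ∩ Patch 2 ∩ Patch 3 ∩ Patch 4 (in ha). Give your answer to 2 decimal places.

0.67

The intersection is the polygon with vertices (7,9), (8,8.333), (8,8), (7,8).
By the shoelace formula its area is 0.67.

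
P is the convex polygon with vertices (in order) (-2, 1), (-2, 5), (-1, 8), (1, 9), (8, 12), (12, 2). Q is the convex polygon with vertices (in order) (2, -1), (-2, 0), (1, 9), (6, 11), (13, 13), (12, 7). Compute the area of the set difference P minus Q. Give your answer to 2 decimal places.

|P| = 104, |P∩Q| = 79.8402.
|P ∖ Q| = |P| − |P∩Q| = 104 − 79.8402 = 24.16.

24.16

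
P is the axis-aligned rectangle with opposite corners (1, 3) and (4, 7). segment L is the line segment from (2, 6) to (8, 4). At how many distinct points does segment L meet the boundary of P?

The segment meets the boundary at (4,5.333).

1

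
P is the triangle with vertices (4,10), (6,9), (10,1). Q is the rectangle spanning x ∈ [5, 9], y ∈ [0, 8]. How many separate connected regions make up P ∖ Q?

P ∖ Q splits into 2 disjoint pieces (area 1.9167, area 0.25).

2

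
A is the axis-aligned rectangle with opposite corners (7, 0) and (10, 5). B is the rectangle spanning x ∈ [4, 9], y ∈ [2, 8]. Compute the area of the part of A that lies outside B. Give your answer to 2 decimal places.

|A∩B|: x∈[7,9], y∈[2,5] → 2·3 = 6.
|A| = 15.
|A ∖ B| = |A| − |A∩B| = 15 − 6 = 9.00.

9.00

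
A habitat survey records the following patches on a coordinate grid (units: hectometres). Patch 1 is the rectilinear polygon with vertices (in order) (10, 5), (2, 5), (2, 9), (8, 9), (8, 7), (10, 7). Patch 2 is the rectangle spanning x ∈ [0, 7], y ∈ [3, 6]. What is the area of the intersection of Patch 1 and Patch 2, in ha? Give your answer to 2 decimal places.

5.00

The intersection is the polygon with vertices (2,5), (2,6), (7,6), (7,5).
By the shoelace formula its area is 5.00.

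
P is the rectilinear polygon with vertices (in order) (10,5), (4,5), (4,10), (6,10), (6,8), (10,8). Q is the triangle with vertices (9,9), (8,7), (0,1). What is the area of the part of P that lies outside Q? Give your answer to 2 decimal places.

18.98

|P| = 22, |P∩Q| = 3.0208.
|P ∖ Q| = |P| − |P∩Q| = 22 − 3.0208 = 18.98.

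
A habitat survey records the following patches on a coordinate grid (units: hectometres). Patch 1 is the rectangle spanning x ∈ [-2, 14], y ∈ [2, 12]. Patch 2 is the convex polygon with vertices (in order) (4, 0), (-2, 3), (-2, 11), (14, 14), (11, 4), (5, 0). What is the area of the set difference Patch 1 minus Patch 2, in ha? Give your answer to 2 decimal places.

|Patch 1| = 160, |Patch 1∩Patch 2| = 132.9333.
|Patch 1 ∖ Patch 2| = |Patch 1| − |Patch 1∩Patch 2| = 160 − 132.9333 = 27.07.

27.07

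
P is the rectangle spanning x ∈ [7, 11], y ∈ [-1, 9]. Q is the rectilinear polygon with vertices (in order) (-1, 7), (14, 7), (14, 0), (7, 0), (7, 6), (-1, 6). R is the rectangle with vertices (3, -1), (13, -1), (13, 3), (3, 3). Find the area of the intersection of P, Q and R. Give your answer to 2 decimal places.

12.00

The intersection is the polygon with vertices (7,0), (7,3), (11,3), (11,0).
By the shoelace formula its area is 12.00.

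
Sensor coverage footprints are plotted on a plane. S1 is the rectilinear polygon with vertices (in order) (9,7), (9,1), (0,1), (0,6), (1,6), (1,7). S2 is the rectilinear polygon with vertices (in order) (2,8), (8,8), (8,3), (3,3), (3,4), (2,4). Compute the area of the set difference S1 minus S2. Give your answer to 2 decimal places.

30.00

|S1| = 53, |S1∩S2| = 23.
|S1 ∖ S2| = |S1| − |S1∩S2| = 53 − 23 = 30.00.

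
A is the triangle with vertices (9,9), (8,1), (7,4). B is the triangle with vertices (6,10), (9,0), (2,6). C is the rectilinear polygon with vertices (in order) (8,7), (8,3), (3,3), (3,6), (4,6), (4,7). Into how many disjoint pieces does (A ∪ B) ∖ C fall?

(A ∪ B) ∖ C splits into 2 disjoint pieces (area 6.4265, area 7.7786).

2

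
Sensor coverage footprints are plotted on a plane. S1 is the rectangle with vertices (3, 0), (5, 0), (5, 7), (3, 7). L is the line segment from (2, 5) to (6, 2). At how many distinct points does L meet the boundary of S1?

The segment meets the boundary at (5,2.75), (3,4.25).

2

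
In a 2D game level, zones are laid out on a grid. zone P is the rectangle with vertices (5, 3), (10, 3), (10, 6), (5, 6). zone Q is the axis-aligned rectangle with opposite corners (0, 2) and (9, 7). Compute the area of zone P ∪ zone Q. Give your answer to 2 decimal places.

48.00

By inclusion–exclusion:
Individual areas: |zone P| = 15, |zone Q| = 45.
|zone P∩zone Q|: x∈[5,9], y∈[3,6] → 4·3 = 12.
|zone P ∪ zone Q| = 60 − 12 = 48.00.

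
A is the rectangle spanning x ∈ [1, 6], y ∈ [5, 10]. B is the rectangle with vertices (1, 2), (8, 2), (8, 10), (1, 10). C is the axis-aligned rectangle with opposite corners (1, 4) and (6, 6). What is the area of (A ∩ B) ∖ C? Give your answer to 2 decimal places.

|A ∩ B| = 25.
|(A ∩ B) ∩ C| = 5.
|(A ∩ B) ∖ C| = 25 − 5 = 20.00.

20.00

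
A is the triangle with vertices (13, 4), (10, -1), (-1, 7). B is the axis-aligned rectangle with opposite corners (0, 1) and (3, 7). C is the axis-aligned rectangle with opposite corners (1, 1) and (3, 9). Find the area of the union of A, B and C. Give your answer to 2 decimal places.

57.65

By inclusion–exclusion:
Individual areas: |A| = 39.5, |B| = 18, |C| = 16.
|A∩B| = 3.8474.
|A∩C| = 3.0779.
|B∩C|: x∈[1,3], y∈[1,7] → 2·6 = 12.
|A∩B∩C| = 3.0779.
|A ∪ B ∪ C| = 73.5 − 18.9253 + 3.0779 = 57.65.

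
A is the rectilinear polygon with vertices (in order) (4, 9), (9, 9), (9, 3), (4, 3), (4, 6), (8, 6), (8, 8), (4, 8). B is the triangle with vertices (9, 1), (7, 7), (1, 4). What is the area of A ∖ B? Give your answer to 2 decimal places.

10.75

|A| = 22, |A∩B| = 11.25.
|A ∖ B| = |A| − |A∩B| = 22 − 11.25 = 10.75.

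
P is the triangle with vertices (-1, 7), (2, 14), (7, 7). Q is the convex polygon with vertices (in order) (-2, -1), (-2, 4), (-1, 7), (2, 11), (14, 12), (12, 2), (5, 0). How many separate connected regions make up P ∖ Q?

P ∖ Q is a single connected region.

1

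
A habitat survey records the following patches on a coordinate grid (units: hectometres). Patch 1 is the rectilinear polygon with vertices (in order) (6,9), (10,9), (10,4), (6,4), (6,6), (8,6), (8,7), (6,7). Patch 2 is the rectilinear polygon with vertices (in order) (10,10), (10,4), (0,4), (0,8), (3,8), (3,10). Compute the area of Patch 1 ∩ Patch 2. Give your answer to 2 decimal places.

The intersection is the polygon with vertices (10,9), (10,4), (6,4), (6,6), (8,6), (8,7), (6,7), (6,9).
By the shoelace formula its area is 18.00.

18.00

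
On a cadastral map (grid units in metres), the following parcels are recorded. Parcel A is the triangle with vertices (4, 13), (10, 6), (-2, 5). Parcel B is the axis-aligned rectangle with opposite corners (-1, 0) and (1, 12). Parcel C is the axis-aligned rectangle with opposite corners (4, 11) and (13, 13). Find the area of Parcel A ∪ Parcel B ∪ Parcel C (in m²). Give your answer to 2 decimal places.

80.29

By inclusion–exclusion:
Individual areas: |Parcel A| = 45, |Parcel B| = 24, |Parcel C| = 18.
|Parcel A∩Parcel B| = 5.
|Parcel A∩Parcel C| = 1.7143.
|Parcel B∩Parcel C| = 0 (no overlap).
|Parcel A∩Parcel B∩Parcel C| = 0.
|Parcel A ∪ Parcel B ∪ Parcel C| = 87 − 6.7143 + 0 = 80.29.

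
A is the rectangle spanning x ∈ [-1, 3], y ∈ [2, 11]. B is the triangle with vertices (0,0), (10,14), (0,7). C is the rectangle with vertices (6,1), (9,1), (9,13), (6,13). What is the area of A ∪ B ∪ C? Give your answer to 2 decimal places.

85.39

By inclusion–exclusion:
Individual areas: |A| = 36, |B| = 35, |C| = 36.
|A∩B| = 16.4214.
|A∩C| = 0 (no overlap).
|B∩C| = 5.1857.
|A∩B∩C| = 0.
|A ∪ B ∪ C| = 107 − 21.6071 + 0 = 85.39.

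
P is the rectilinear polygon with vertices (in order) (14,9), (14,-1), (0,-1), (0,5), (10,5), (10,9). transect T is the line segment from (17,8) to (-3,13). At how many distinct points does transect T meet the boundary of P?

2

The segment meets the boundary at (13,9), (14,8.75).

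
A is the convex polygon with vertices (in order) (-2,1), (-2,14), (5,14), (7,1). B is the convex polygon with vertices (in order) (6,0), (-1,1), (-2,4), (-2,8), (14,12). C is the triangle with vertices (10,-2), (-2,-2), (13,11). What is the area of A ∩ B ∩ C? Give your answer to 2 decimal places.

The intersection is the polygon with vertices (6.938,1.406), (6.667,1), (1.462,1), (6.348,5.235).
By the shoelace formula its area is 11.66.

11.66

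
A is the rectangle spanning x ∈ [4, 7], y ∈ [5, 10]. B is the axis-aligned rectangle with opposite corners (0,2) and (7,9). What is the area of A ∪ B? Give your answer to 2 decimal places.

By inclusion–exclusion:
Individual areas: |A| = 15, |B| = 49.
|A∩B|: x∈[4,7], y∈[5,9] → 3·4 = 12.
|A ∪ B| = 64 − 12 = 52.00.

52.00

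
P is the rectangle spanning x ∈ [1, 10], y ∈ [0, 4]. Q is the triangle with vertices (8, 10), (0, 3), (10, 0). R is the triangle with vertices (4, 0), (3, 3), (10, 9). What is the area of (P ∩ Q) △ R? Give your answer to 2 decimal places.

|P ∩ Q| = 22.2411.
|(P ∩ Q) ∩ R| = 5.75.
|(P ∩ Q) △ R| = 22.2411 + 13.5 − 11.5 = 24.24.

24.24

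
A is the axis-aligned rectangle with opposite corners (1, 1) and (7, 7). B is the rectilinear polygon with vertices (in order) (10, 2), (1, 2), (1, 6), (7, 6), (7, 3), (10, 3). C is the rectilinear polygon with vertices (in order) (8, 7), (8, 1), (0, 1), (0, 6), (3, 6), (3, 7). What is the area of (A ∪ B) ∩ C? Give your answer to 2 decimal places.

|A ∪ B| = 39.
|(A ∪ B) ∩ C| = 35.00.

35.00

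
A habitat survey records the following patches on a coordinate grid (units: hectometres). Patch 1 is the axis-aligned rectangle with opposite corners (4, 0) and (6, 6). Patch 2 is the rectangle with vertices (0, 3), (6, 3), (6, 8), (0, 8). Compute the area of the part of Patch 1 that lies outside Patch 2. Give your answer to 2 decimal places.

|Patch 1∩Patch 2|: x∈[4,6], y∈[3,6] → 2·3 = 6.
|Patch 1| = 12.
|Patch 1 ∖ Patch 2| = |Patch 1| − |Patch 1∩Patch 2| = 12 − 6 = 6.00.

6.00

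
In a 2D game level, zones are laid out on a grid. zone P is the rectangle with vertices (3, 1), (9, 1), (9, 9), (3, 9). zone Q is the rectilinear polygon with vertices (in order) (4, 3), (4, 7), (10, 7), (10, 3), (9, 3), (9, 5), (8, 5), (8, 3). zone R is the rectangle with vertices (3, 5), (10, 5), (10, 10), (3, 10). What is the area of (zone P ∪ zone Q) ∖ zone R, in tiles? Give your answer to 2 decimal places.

26.00

|zone P ∪ zone Q| = 52.
|(zone P ∪ zone Q) ∩ zone R| = 26.
|(zone P ∪ zone Q) ∖ zone R| = 52 − 26 = 26.00.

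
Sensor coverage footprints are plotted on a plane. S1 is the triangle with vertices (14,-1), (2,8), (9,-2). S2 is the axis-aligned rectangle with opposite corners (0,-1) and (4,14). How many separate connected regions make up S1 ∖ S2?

1

S1 ∖ S2 is a single connected region.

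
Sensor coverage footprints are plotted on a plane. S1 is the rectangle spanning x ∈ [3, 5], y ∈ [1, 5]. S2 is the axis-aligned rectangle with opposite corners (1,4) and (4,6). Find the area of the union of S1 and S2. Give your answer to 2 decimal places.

By inclusion–exclusion:
Individual areas: |S1| = 8, |S2| = 6.
|S1∩S2|: x∈[3,4], y∈[4,5] → 1·1 = 1.
|S1 ∪ S2| = 14 − 1 = 13.00.

13.00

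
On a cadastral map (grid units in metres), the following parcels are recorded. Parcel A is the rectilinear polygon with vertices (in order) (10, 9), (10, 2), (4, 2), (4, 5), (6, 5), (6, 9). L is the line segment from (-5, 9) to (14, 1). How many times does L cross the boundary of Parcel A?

2

The segment meets the boundary at (10,2.684), (4.5,5).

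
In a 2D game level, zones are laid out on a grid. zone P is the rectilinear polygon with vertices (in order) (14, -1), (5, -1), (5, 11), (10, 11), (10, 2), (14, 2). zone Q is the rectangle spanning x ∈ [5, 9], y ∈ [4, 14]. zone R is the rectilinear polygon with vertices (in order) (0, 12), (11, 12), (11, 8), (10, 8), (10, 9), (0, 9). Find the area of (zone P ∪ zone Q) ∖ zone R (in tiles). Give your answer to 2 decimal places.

70.00

|zone P ∪ zone Q| = 84.
|(zone P ∪ zone Q) ∩ zone R| = 14.
|(zone P ∪ zone Q) ∖ zone R| = 84 − 14 = 70.00.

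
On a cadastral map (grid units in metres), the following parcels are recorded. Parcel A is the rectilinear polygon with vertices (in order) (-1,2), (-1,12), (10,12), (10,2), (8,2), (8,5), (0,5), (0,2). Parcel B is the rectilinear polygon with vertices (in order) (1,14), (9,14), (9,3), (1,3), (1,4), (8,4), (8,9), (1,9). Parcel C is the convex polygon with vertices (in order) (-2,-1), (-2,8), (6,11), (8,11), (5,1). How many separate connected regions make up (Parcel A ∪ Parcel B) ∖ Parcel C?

(Parcel A ∪ Parcel B) ∖ Parcel C is a single connected region.

1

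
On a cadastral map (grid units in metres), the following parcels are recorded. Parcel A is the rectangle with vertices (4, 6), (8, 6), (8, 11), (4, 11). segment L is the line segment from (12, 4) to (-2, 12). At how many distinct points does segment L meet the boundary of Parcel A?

2

The segment meets the boundary at (4,8.571), (8,6.286).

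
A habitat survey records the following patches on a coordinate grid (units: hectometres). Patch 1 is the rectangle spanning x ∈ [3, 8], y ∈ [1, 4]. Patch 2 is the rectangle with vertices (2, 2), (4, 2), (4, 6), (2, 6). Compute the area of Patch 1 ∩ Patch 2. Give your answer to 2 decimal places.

2.00

|Patch 1∩Patch 2|: x∈[3,4], y∈[2,4] → 1·2 = 2.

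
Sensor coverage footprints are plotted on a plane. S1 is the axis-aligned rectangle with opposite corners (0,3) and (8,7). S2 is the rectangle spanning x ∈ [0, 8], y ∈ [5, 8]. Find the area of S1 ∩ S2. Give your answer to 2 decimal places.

|S1∩S2|: x∈[0,8], y∈[5,7] → 8·2 = 16.

16.00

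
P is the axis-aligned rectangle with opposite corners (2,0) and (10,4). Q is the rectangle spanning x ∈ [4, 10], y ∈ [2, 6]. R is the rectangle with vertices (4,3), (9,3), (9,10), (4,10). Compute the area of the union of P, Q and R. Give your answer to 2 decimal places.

64.00

By inclusion–exclusion:
Individual areas: |P| = 32, |Q| = 24, |R| = 35.
|P∩Q|: x∈[4,10], y∈[2,4] → 6·2 = 12.
|P∩R|: x∈[4,9], y∈[3,4] → 5·1 = 5.
|Q∩R|: x∈[4,9], y∈[3,6] → 5·3 = 15.
|P∩Q∩R| = 5.
|P ∪ Q ∪ R| = 91 − 32 + 5 = 64.00.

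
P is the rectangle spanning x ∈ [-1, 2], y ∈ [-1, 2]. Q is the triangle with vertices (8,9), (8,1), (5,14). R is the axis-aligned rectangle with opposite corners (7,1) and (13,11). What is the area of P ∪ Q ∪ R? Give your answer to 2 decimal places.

By inclusion–exclusion:
Individual areas: |P| = 9, |Q| = 12, |R| = 60.
|P∩Q| = 0.
|P∩R| = 0 (no overlap).
|Q∩R| = 6.6667.
|P∩Q∩R| = 0.
|P ∪ Q ∪ R| = 81 − 6.6667 + 0 = 74.33.

74.33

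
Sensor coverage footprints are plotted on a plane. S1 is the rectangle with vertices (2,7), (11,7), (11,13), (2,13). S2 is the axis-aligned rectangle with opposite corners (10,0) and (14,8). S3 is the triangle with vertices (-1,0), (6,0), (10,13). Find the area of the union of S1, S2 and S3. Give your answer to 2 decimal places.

By inclusion–exclusion:
Individual areas: |S1| = 54, |S2| = 32, |S3| = 45.5.
|S1∩S2|: x∈[10,11], y∈[7,8] → 1·1 = 1.
|S1∩S3| = 9.6923.
|S2∩S3| = 0.
|S1∩S2∩S3| = 0.
|S1 ∪ S2 ∪ S3| = 131.5 − 10.6923 + 0 = 120.81.

120.81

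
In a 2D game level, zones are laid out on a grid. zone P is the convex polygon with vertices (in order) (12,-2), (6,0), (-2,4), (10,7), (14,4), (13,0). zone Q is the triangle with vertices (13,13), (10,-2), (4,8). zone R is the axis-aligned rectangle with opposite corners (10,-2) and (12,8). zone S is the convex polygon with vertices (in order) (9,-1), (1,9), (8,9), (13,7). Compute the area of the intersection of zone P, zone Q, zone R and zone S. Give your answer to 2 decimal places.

5.54

The intersection is the polygon with vertices (11,3), (10,1), (10,7), (11.565,5.826).
By the shoelace formula its area is 5.54.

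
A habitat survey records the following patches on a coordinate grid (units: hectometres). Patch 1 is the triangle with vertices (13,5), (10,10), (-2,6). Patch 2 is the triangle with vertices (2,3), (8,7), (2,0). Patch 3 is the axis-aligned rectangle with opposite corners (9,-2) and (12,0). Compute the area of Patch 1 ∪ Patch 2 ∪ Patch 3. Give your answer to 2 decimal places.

50.23

By inclusion–exclusion:
Individual areas: |Patch 1| = 36, |Patch 2| = 9, |Patch 3| = 6.
|Patch 1∩Patch 2| = 0.7678.
|Patch 1∩Patch 3| = 0.
|Patch 2∩Patch 3| = 0.
|Patch 1∩Patch 2∩Patch 3| = 0.
|Patch 1 ∪ Patch 2 ∪ Patch 3| = 51 − 0.7678 + 0 = 50.23.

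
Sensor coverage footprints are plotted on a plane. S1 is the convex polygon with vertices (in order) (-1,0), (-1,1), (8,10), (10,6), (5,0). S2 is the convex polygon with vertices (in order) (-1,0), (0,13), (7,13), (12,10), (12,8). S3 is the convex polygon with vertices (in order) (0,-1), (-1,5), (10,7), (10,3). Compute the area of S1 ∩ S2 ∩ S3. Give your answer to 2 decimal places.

18.13

The intersection is the polygon with vertices (9.706,6.588), (-0.244,0.465), (-0.429,1.571), (3.889,5.889), (9.542,6.917).
By the shoelace formula its area is 18.13.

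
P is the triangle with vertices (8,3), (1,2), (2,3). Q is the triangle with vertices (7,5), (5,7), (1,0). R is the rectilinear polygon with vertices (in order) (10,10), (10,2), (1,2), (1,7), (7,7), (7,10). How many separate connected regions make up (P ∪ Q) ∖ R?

1

(P ∪ Q) ∖ R is a single connected region.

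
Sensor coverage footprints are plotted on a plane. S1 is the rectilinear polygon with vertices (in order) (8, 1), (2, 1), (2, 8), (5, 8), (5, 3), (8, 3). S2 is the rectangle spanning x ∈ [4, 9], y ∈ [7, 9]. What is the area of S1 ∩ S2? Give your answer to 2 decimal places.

The intersection is the polygon with vertices (5,8), (5,7), (4,7), (4,8).
By the shoelace formula its area is 1.00.

1.00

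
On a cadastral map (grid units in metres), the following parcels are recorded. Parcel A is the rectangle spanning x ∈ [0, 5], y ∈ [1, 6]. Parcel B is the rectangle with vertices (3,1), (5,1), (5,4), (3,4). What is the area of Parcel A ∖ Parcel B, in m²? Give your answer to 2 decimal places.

19.00

|Parcel A∩Parcel B|: x∈[3,5], y∈[1,4] → 2·3 = 6.
|Parcel A| = 25.
|Parcel A ∖ Parcel B| = |Parcel A| − |Parcel A∩Parcel B| = 25 − 6 = 19.00.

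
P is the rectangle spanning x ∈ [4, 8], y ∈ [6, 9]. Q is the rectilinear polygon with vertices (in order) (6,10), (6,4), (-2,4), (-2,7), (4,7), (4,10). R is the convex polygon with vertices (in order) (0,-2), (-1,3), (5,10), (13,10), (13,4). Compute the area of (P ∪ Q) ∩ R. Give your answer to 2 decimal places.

25.99

|P ∪ Q| = 36.
|(P ∪ Q) ∩ R| = 25.99.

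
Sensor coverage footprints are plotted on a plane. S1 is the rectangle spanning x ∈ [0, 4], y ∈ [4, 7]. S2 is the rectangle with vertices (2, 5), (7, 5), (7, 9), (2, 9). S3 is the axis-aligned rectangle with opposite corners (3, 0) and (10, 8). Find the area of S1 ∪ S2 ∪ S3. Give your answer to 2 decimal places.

71.00

By inclusion–exclusion:
Individual areas: |S1| = 12, |S2| = 20, |S3| = 56.
|S1∩S2|: x∈[2,4], y∈[5,7] → 2·2 = 4.
|S1∩S3|: x∈[3,4], y∈[4,7] → 1·3 = 3.
|S2∩S3|: x∈[3,7], y∈[5,8] → 4·3 = 12.
|S1∩S2∩S3| = 2.
|S1 ∪ S2 ∪ S3| = 88 − 19 + 2 = 71.00.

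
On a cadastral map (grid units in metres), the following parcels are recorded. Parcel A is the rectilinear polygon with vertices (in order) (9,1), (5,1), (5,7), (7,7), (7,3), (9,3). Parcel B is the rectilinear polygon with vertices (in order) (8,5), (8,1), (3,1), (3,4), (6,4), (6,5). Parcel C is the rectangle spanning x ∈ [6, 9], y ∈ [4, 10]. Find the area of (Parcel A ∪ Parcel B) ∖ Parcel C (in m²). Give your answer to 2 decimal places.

|Parcel A ∪ Parcel B| = 24.
|(Parcel A ∪ Parcel B) ∩ Parcel C| = 4.
|(Parcel A ∪ Parcel B) ∖ Parcel C| = 24 − 4 = 20.00.

20.00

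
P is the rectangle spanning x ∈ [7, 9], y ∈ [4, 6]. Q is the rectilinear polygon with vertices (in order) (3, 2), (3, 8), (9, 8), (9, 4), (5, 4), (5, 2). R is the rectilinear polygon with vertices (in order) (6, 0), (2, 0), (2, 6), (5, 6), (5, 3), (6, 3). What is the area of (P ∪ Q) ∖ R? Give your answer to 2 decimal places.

20.00

|P ∪ Q| = 28.
|(P ∪ Q) ∩ R| = 8.
|(P ∪ Q) ∖ R| = 28 − 8 = 20.00.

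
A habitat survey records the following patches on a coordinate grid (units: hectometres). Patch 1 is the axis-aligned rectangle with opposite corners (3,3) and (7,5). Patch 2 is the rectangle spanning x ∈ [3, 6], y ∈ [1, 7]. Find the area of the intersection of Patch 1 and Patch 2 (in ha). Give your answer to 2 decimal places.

6.00

|Patch 1∩Patch 2|: x∈[3,6], y∈[3,5] → 3·2 = 6.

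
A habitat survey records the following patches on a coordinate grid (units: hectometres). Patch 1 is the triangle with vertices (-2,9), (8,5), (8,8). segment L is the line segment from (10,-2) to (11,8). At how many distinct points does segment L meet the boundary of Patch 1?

The segment lies entirely outside Patch 1 and never meets its boundary.

0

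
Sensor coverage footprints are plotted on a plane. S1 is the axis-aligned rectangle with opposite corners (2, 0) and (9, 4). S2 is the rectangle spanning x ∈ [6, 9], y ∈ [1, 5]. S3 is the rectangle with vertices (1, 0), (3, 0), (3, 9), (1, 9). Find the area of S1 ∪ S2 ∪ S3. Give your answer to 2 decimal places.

45.00

By inclusion–exclusion:
Individual areas: |S1| = 28, |S2| = 12, |S3| = 18.
|S1∩S2|: x∈[6,9], y∈[1,4] → 3·3 = 9.
|S1∩S3|: x∈[2,3], y∈[0,4] → 1·4 = 4.
|S2∩S3| = 0 (no overlap).
|S1∩S2∩S3| = 0.
|S1 ∪ S2 ∪ S3| = 58 − 13 + 0 = 45.00.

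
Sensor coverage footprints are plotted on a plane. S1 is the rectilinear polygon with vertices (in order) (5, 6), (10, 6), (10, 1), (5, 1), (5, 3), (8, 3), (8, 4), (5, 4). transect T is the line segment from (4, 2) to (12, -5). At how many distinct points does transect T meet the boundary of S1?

2

The segment meets the boundary at (5.143,1), (5,1.125).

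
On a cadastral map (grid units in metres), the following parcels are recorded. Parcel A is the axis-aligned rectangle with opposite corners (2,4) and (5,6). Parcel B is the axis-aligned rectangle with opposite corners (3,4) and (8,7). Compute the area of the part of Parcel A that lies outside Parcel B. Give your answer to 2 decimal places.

2.00

|Parcel A∩Parcel B|: x∈[3,5], y∈[4,6] → 2·2 = 4.
|Parcel A| = 6.
|Parcel A ∖ Parcel B| = |Parcel A| − |Parcel A∩Parcel B| = 6 − 4 = 2.00.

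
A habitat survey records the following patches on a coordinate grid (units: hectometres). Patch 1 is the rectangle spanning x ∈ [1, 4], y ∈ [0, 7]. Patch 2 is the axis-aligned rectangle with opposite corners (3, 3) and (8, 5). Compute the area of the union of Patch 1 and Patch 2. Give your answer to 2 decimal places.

29.00

By inclusion–exclusion:
Individual areas: |Patch 1| = 21, |Patch 2| = 10.
|Patch 1∩Patch 2|: x∈[3,4], y∈[3,5] → 1·2 = 2.
|Patch 1 ∪ Patch 2| = 31 − 2 = 29.00.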